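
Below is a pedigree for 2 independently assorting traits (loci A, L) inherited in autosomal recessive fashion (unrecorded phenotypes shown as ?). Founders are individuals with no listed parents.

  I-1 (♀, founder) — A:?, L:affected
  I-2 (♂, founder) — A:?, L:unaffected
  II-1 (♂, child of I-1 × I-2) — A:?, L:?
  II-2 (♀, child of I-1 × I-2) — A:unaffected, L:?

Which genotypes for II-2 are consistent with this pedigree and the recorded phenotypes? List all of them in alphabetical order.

II-2 ∈ {AA Ll, AA ll, Aa Ll, Aa ll}

A/I-1 ? ·: AA|Aa|aa
A/I-2 ? ·: AA|Aa|aa
A/II-1 ? I-1×I-2: AA|Aa|aa
A/II-2 un I-1×I-2: AA|Aa
⇒ A over [I-1,I-2,II-1,II-2]: 21 consistent
L/I-1 aff ·: ll
L/I-2 un ·: LL|Ll
L/II-1 ? I-1×I-2: Ll|ll
L/II-2 ? I-1×I-2: Ll|ll
⇒ L over [I-1,I-2,II-1,II-2]: 5 consistent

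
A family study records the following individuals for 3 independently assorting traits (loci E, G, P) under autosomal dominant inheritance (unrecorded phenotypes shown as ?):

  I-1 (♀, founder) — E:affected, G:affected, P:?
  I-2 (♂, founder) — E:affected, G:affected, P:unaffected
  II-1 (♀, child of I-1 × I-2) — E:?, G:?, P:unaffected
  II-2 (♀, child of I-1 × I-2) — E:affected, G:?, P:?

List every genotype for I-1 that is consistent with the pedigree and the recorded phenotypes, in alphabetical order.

E/I-1 aff ·: Ee|EE
E/I-2 aff ·: Ee|EE
E/II-1 ? I-1×I-2: ee|Ee|EE
E/II-2 aff I-1×I-2: Ee|EE
⇒ E over [I-1,I-2,II-1,II-2]: 15 consistent
G/I-1 aff ·: Gg|GG
G/I-2 aff ·: Gg|GG
G/II-1 ? I-1×I-2: gg|Gg|GG
G/II-2 ? I-1×I-2: gg|Gg|GG
⇒ G over [I-1,I-2,II-1,II-2]: 18 consistent
P/I-1 ? ·: pp|Pp
P/I-2 un ·: pp
P/II-1 un I-1×I-2: pp
P/II-2 ? I-1×I-2: pp|Pp
⇒ P over [I-1,I-2,II-1,II-2]: 3 consistent

I-1 ∈ {EE GG Pp, EE GG pp, EE Gg Pp, EE Gg pp, Ee GG Pp, Ee GG pp, Ee Gg Pp, Ee Gg pp}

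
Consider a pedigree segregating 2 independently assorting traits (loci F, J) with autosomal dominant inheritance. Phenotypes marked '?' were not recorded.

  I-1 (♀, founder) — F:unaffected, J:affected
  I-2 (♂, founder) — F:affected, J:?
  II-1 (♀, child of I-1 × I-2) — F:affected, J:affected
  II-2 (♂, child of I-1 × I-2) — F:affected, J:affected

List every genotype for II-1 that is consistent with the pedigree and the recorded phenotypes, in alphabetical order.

II-1 ∈ {Ff JJ, Ff Jj}

F/I-1 un ·: ff
F/I-2 aff ·: Ff|FF
F/II-1 aff I-1×I-2: Ff
F/II-2 aff I-1×I-2: Ff
⇒ F over [I-1,I-2,II-1,II-2]: 2 consistent
J/I-1 aff ·: Jj|JJ
J/I-2 ? ·: jj|Jj|JJ
J/II-1 aff I-1×I-2: Jj|JJ
J/II-2 aff I-1×I-2: Jj|JJ
⇒ J over [I-1,I-2,II-1,II-2]: 15 consistent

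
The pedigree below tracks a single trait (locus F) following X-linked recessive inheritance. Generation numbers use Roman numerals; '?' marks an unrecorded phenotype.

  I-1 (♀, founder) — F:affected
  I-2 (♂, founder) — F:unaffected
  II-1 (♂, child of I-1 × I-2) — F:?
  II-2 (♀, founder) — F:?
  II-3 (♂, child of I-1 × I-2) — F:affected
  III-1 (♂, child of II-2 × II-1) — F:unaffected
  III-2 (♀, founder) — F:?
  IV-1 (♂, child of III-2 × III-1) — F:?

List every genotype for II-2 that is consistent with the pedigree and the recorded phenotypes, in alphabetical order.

II-2 ∈ {X^FX^F, X^FX^f}

F/I-1 aff ·: X^fX^f
F/I-2 un ·: X^FY
F/II-1 ? I-1×I-2: X^fY
F/II-2 ? ·: X^FX^F|X^FX^f
F/II-3 aff I-1×I-2: X^fY
F/III-1 un II-2×II-1: X^FY
F/III-2 ? ·: X^FX^F|X^FX^f|X^fX^f
F/IV-1 ? III-2×III-1: X^FY|X^fY
⇒ F over [I-1,I-2,II-1,II-2,II-3,III-1,III-2,IV-1]: 8 consistent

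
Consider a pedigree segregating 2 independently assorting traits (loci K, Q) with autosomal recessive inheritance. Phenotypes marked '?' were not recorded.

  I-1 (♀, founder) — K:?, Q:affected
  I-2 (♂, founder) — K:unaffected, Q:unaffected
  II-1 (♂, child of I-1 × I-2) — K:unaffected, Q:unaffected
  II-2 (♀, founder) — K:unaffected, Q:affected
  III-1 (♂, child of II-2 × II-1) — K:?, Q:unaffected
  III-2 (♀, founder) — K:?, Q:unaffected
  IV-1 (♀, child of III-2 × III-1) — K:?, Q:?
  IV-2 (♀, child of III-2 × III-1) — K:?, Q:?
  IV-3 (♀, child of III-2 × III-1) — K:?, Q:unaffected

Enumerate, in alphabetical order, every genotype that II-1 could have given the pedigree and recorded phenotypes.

K/I-1 ? ·: KK|Kk|kk
K/I-2 un ·: KK|Kk
K/II-1 un I-1×I-2: KK|Kk
K/II-2 un ·: KK|Kk
K/III-1 ? II-2×II-1: KK|Kk|kk
K/III-2 ? ·: KK|Kk|kk
K/IV-1 ? III-2×III-1: KK|Kk|kk
K/IV-2 ? III-2×III-1: KK|Kk|kk
K/IV-3 ? III-2×III-1: KK|Kk|kk
⇒ K over [I-1,I-2,II-1,II-2,III-1,III-2,IV-1,IV-2,IV-3]: 832 consistent
Q/I-1 aff ·: qq
Q/I-2 un ·: QQ|Qq
Q/II-1 un I-1×I-2: Qq
Q/II-2 aff ·: qq
Q/III-1 un II-2×II-1: Qq
Q/III-2 un ·: QQ|Qq
Q/IV-1 ? III-2×III-1: QQ|Qq|qq
Q/IV-2 ? III-2×III-1: QQ|Qq|qq
Q/IV-3 un III-2×III-1: QQ|Qq
⇒ Q over [I-1,I-2,II-1,II-2,III-1,III-2,IV-1,IV-2,IV-3]: 52 consistent

II-1 ∈ {KK Qq, Kk Qq}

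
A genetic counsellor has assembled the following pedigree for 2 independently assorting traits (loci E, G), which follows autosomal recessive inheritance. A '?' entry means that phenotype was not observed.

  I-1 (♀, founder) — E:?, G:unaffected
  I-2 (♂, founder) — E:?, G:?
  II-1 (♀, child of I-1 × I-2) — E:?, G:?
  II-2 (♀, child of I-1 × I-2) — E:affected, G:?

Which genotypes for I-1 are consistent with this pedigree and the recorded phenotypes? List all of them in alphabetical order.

I-1 ∈ {Ee GG, Ee Gg, ee GG, ee Gg}

E/I-1 ? ·: Ee|ee
E/I-2 ? ·: Ee|ee
E/II-1 ? I-1×I-2: EE|Ee|ee
E/II-2 aff I-1×I-2: ee
⇒ E over [I-1,I-2,II-1,II-2]: 8 consistent
G/I-1 un ·: GG|Gg
G/I-2 ? ·: GG|Gg|gg
G/II-1 ? I-1×I-2: GG|Gg|gg
G/II-2 ? I-1×I-2: GG|Gg|gg
⇒ G over [I-1,I-2,II-1,II-2]: 23 consistent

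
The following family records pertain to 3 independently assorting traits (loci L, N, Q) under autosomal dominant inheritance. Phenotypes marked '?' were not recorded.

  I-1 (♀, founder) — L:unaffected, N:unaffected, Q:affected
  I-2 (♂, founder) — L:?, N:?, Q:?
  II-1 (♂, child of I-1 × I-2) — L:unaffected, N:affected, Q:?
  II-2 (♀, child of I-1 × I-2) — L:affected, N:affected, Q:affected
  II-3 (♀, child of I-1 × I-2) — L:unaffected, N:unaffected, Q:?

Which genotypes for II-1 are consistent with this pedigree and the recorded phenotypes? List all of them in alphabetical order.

II-1 ∈ {ll Nn QQ, ll Nn Qq, ll Nn qq}

L/I-1 un ·: ll
L/I-2 ? ·: Ll
L/II-1 un I-1×I-2: ll
L/II-2 aff I-1×I-2: Ll
L/II-3 un I-1×I-2: ll
⇒ L over [I-1,I-2,II-1,II-2,II-3]: 1 consistent
N/I-1 un ·: nn
N/I-2 ? ·: Nn
N/II-1 aff I-1×I-2: Nn
N/II-2 aff I-1×I-2: Nn
N/II-3 un I-1×I-2: nn
⇒ N over [I-1,I-2,II-1,II-2,II-3]: 1 consistent
Q/I-1 aff ·: Qq|QQ
Q/I-2 ? ·: qq|Qq|QQ
Q/II-1 ? I-1×I-2: qq|Qq|QQ
Q/II-2 aff I-1×I-2: Qq|QQ
Q/II-3 ? I-1×I-2: qq|Qq|QQ
⇒ Q over [I-1,I-2,II-1,II-2,II-3]: 40 consistent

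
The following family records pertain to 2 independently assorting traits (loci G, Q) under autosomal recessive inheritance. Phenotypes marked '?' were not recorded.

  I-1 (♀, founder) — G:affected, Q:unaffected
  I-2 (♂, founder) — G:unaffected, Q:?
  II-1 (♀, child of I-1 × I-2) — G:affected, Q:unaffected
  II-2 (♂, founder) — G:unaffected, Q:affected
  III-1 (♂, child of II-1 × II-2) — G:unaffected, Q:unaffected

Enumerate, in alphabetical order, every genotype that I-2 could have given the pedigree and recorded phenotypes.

I-2 ∈ {Gg QQ, Gg Qq, Gg qq}

G/I-1 aff ·: gg
G/I-2 un ·: Gg
G/II-1 aff I-1×I-2: gg
G/II-2 un ·: GG|Gg
G/III-1 un II-1×II-2: Gg
⇒ G over [I-1,I-2,II-1,II-2,III-1]: 2 consistent
Q/I-1 un ·: QQ|Qq
Q/I-2 ? ·: QQ|Qq|qq
Q/II-1 un I-1×I-2: QQ|Qq
Q/II-2 aff ·: qq
Q/III-1 un II-1×II-2: Qq
⇒ Q over [I-1,I-2,II-1,II-2,III-1]: 9 consistent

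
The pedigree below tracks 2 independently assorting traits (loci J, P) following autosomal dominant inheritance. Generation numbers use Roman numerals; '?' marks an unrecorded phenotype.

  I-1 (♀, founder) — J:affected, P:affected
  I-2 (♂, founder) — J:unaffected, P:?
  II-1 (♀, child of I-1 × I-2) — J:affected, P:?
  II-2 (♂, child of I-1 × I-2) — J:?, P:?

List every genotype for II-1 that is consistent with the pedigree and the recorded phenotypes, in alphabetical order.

J/I-1 aff ·: Jj|JJ
J/I-2 un ·: jj
J/II-1 aff I-1×I-2: Jj
J/II-2 ? I-1×I-2: jj|Jj
⇒ J over [I-1,I-2,II-1,II-2]: 3 consistent
P/I-1 aff ·: Pp|PP
P/I-2 ? ·: pp|Pp|PP
P/II-1 ? I-1×I-2: pp|Pp|PP
P/II-2 ? I-1×I-2: pp|Pp|PP
⇒ P over [I-1,I-2,II-1,II-2]: 23 consistent

II-1 ∈ {Jj PP, Jj Pp, Jj pp}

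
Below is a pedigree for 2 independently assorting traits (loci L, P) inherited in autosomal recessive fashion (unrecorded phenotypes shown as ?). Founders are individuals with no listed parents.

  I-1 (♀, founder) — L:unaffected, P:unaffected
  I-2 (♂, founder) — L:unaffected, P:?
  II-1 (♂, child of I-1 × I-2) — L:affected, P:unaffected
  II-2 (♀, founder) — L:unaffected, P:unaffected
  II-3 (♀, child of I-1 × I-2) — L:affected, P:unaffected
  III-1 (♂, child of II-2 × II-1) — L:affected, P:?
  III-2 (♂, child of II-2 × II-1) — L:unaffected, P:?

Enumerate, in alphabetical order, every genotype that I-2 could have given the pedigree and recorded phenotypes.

I-2 ∈ {Ll PP, Ll Pp, Ll pp}

L/I-1 un ·: Ll
L/I-2 un ·: Ll
L/II-1 aff I-1×I-2: ll
L/II-2 un ·: Ll
L/II-3 aff I-1×I-2: ll
L/III-1 aff II-2×II-1: ll
L/III-2 un II-2×II-1: Ll
⇒ L over [I-1,I-2,II-1,II-2,II-3,III-1,III-2]: 1 consistent
P/I-1 un ·: PP|Pp
P/I-2 ? ·: PP|Pp|pp
P/II-1 un I-1×I-2: PP|Pp
P/II-2 un ·: PP|Pp
P/II-3 un I-1×I-2: PP|Pp
P/III-1 ? II-2×II-1: PP|Pp|pp
P/III-2 ? II-2×II-1: PP|Pp|pp
⇒ P over [I-1,I-2,II-1,II-2,II-3,III-1,III-2]: 139 consistent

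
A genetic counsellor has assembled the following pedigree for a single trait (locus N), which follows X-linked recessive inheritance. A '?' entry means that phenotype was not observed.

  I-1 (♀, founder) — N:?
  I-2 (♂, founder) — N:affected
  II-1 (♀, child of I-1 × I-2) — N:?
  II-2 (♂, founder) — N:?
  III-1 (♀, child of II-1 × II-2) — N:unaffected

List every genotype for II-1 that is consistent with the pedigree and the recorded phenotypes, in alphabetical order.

II-1 ∈ {X^NX^n, X^nX^n}

N/I-1 ? ·: X^NX^N|X^NX^n|X^nX^n
N/I-2 aff ·: X^nY
N/II-1 ? I-1×I-2: X^NX^n|X^nX^n
N/II-2 ? ·: X^NY|X^nY
N/III-1 un II-1×II-2: X^NX^N|X^NX^n
⇒ N over [I-1,I-2,II-1,II-2,III-1]: 8 consistent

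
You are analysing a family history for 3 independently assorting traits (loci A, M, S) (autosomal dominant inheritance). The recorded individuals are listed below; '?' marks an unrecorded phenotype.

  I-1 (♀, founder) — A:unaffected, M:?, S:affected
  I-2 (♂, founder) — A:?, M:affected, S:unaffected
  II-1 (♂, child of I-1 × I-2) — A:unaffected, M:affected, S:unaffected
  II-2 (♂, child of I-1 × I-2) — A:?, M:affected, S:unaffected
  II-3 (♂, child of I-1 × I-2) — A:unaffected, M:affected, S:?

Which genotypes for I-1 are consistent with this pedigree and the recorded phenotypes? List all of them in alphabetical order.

A/I-1 un ·: aa
A/I-2 ? ·: aa|Aa
A/II-1 un I-1×I-2: aa
A/II-2 ? I-1×I-2: aa|Aa
A/II-3 un I-1×I-2: aa
⇒ A over [I-1,I-2,II-1,II-2,II-3]: 3 consistent
M/I-1 ? ·: mm|Mm|MM
M/I-2 aff ·: Mm|MM
M/II-1 aff I-1×I-2: Mm|MM
M/II-2 aff I-1×I-2: Mm|MM
M/II-3 aff I-1×I-2: Mm|MM
⇒ M over [I-1,I-2,II-1,II-2,II-3]: 27 consistent
S/I-1 aff ·: Ss
S/I-2 un ·: ss
S/II-1 un I-1×I-2: ss
S/II-2 un I-1×I-2: ss
S/II-3 ? I-1×I-2: ss|Ss
⇒ S over [I-1,I-2,II-1,II-2,II-3]: 2 consistent

I-1 ∈ {aa MM Ss, aa Mm Ss, aa mm Ss}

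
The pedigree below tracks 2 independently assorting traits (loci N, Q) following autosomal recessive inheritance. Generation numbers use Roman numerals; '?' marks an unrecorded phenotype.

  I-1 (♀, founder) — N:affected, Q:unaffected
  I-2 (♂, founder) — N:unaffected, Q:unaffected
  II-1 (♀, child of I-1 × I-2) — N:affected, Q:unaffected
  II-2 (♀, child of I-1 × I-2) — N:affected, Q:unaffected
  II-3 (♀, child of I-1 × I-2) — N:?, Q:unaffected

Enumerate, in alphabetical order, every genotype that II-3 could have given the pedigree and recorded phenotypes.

N/I-1 aff ·: nn
N/I-2 un ·: Nn
N/II-1 aff I-1×I-2: nn
N/II-2 aff I-1×I-2: nn
N/II-3 ? I-1×I-2: Nn|nn
⇒ N over [I-1,I-2,II-1,II-2,II-3]: 2 consistent
Q/I-1 un ·: QQ|Qq
Q/I-2 un ·: QQ|Qq
Q/II-1 un I-1×I-2: QQ|Qq
Q/II-2 un I-1×I-2: QQ|Qq
Q/II-3 un I-1×I-2: QQ|Qq
⇒ Q over [I-1,I-2,II-1,II-2,II-3]: 25 consistent

II-3 ∈ {Nn QQ, Nn Qq, nn QQ, nn Qq}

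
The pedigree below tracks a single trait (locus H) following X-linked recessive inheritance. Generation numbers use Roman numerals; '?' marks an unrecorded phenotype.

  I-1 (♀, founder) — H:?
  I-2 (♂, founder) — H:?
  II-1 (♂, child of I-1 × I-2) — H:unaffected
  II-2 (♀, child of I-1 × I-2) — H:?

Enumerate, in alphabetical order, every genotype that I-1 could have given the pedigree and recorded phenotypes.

H/I-1 ? ·: X^HX^H|X^HX^h
H/I-2 ? ·: X^HY|X^hY
H/II-1 un I-1×I-2: X^HY
H/II-2 ? I-1×I-2: X^HX^H|X^HX^h|X^hX^h
⇒ H over [I-1,I-2,II-1,II-2]: 6 consistent

I-1 ∈ {X^HX^H, X^HX^h}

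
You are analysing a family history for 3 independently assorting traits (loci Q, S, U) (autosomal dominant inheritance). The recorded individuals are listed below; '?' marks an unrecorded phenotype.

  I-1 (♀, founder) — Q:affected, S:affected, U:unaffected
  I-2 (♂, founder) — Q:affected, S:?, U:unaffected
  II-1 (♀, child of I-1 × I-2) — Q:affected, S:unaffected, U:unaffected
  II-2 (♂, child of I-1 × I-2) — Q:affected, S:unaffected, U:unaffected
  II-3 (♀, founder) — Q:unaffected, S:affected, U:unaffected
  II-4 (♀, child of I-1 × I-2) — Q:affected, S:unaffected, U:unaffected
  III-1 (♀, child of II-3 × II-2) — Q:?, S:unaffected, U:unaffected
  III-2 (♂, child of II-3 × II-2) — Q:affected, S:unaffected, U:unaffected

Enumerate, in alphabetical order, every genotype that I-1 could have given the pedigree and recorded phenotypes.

Q/I-1 aff ·: Qq|QQ
Q/I-2 aff ·: Qq|QQ
Q/II-1 aff I-1×I-2: Qq|QQ
Q/II-2 aff I-1×I-2: Qq|QQ
Q/II-3 un ·: qq
Q/II-4 aff I-1×I-2: Qq|QQ
Q/III-1 ? II-3×II-2: qq|Qq
Q/III-2 aff II-3×II-2: Qq
⇒ Q over [I-1,I-2,II-1,II-2,II-3,II-4,III-1,III-2]: 37 consistent
S/I-1 aff ·: Ss
S/I-2 ? ·: ss|Ss
S/II-1 un I-1×I-2: ss
S/II-2 un I-1×I-2: ss
S/II-3 aff ·: Ss
S/II-4 un I-1×I-2: ss
S/III-1 un II-3×II-2: ss
S/III-2 un II-3×II-2: ss
⇒ S over [I-1,I-2,II-1,II-2,II-3,II-4,III-1,III-2]: 2 consistent
U/I-1 un ·: uu
U/I-2 un ·: uu
U/II-1 un I-1×I-2: uu
U/II-2 un I-1×I-2: uu
U/II-3 un ·: uu
U/II-4 un I-1×I-2: uu
U/III-1 un II-3×II-2: uu
U/III-2 un II-3×II-2: uu
⇒ U over [I-1,I-2,II-1,II-2,II-3,II-4,III-1,III-2]: 1 consistent

I-1 ∈ {QQ Ss uu, Qq Ss uu}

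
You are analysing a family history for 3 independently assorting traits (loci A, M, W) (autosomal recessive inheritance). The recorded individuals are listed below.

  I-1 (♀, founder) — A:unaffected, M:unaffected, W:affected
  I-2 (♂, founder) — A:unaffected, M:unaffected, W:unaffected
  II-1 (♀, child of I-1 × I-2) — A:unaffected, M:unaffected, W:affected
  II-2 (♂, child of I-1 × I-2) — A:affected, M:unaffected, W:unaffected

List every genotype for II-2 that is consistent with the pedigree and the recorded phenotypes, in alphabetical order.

II-2 ∈ {aa MM Ww, aa Mm Ww}

A/I-1 un ·: Aa
A/I-2 un ·: Aa
A/II-1 un I-1×I-2: AA|Aa
A/II-2 aff I-1×I-2: aa
⇒ A over [I-1,I-2,II-1,II-2]: 2 consistent
M/I-1 un ·: MM|Mm
M/I-2 un ·: MM|Mm
M/II-1 un I-1×I-2: MM|Mm
M/II-2 un I-1×I-2: MM|Mm
⇒ M over [I-1,I-2,II-1,II-2]: 13 consistent
W/I-1 aff ·: ww
W/I-2 un ·: Ww
W/II-1 aff I-1×I-2: ww
W/II-2 un I-1×I-2: Ww
⇒ W over [I-1,I-2,II-1,II-2]: 1 consistent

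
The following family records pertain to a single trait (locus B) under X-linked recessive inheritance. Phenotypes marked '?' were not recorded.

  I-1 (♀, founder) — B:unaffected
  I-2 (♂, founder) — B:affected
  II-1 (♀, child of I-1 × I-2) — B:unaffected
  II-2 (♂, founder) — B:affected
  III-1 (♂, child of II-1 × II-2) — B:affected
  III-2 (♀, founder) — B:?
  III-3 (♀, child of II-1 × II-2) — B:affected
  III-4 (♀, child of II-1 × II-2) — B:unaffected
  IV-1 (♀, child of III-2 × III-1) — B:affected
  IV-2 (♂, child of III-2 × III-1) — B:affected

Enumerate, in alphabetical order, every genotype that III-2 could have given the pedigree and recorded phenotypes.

III-2 ∈ {X^BX^b, X^bX^b}

B/I-1 un ·: X^BX^B|X^BX^b
B/I-2 aff ·: X^bY
B/II-1 un I-1×I-2: X^BX^b
B/II-2 aff ·: X^bY
B/III-1 aff II-1×II-2: X^bY
B/III-2 ? ·: X^BX^b|X^bX^b
B/III-3 aff II-1×II-2: X^bX^b
B/III-4 un II-1×II-2: X^BX^b
B/IV-1 aff III-2×III-1: X^bX^b
B/IV-2 aff III-2×III-1: X^bY
⇒ B over [I-1,I-2,II-1,II-2,III-1,III-2,III-3,III-4,IV-1,IV-2]: 4 consistent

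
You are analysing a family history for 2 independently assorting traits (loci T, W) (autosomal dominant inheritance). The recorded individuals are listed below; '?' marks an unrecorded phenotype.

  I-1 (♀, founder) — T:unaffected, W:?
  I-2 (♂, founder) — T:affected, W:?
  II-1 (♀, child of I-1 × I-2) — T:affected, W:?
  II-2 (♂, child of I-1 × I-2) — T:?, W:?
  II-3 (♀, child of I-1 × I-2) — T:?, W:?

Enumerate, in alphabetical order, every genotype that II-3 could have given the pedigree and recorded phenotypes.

II-3 ∈ {Tt WW, Tt Ww, Tt ww, tt WW, tt Ww, tt ww}

T/I-1 un ·: tt
T/I-2 aff ·: Tt|TT
T/II-1 aff I-1×I-2: Tt
T/II-2 ? I-1×I-2: tt|Tt
T/II-3 ? I-1×I-2: tt|Tt
⇒ T over [I-1,I-2,II-1,II-2,II-3]: 5 consistent
W/I-1 ? ·: ww|Ww|WW
W/I-2 ? ·: ww|Ww|WW
W/II-1 ? I-1×I-2: ww|Ww|WW
W/II-2 ? I-1×I-2: ww|Ww|WW
W/II-3 ? I-1×I-2: ww|Ww|WW
⇒ W over [I-1,I-2,II-1,II-2,II-3]: 63 consistent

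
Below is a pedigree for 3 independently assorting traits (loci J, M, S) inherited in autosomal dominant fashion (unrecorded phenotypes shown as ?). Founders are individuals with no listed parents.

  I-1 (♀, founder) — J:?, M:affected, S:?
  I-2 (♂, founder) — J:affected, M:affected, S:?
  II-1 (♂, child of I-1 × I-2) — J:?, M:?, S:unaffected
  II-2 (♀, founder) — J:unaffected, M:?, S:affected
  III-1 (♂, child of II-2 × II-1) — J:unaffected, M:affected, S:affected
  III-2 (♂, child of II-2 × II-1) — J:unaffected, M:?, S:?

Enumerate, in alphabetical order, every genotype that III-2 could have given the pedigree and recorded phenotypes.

III-2 ∈ {jj MM Ss, jj MM ss, jj Mm Ss, jj Mm ss, jj mm Ss, jj mm ss}

J/I-1 ? ·: jj|Jj|JJ
J/I-2 aff ·: Jj|JJ
J/II-1 ? I-1×I-2: jj|Jj
J/II-2 un ·: jj
J/III-1 un II-2×II-1: jj
J/III-2 un II-2×II-1: jj
⇒ J over [I-1,I-2,II-1,II-2,III-1,III-2]: 7 consistent
M/I-1 aff ·: Mm|MM
M/I-2 aff ·: Mm|MM
M/II-1 ? I-1×I-2: mm|Mm|MM
M/II-2 ? ·: mm|Mm|MM
M/III-1 aff II-2×II-1: Mm|MM
M/III-2 ? II-2×II-1: mm|Mm|MM
⇒ M over [I-1,I-2,II-1,II-2,III-1,III-2]: 63 consistent
S/I-1 ? ·: ss|Ss
S/I-2 ? ·: ss|Ss
S/II-1 un I-1×I-2: ss
S/II-2 aff ·: Ss|SS
S/III-1 aff II-2×II-1: Ss
S/III-2 ? II-2×II-1: ss|Ss
⇒ S over [I-1,I-2,II-1,II-2,III-1,III-2]: 12 consistent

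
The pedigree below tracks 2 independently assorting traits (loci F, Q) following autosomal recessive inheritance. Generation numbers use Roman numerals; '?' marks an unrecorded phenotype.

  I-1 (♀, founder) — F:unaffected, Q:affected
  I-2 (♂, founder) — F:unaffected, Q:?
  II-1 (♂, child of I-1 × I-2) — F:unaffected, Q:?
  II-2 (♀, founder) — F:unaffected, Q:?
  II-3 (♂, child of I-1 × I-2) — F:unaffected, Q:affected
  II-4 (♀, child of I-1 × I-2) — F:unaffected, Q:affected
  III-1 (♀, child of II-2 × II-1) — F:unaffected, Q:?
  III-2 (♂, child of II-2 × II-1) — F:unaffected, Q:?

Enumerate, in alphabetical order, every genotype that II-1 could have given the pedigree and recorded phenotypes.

II-1 ∈ {FF Qq, FF qq, Ff Qq, Ff qq}

F/I-1 un ·: FF|Ff
F/I-2 un ·: FF|Ff
F/II-1 un I-1×I-2: FF|Ff
F/II-2 un ·: FF|Ff
F/II-3 un I-1×I-2: FF|Ff
F/II-4 un I-1×I-2: FF|Ff
F/III-1 un II-2×II-1: FF|Ff
F/III-2 un II-2×II-1: FF|Ff
⇒ F over [I-1,I-2,II-1,II-2,II-3,II-4,III-1,III-2]: 161 consistent
Q/I-1 aff ·: qq
Q/I-2 ? ·: Qq|qq
Q/II-1 ? I-1×I-2: Qq|qq
Q/II-2 ? ·: QQ|Qq|qq
Q/II-3 aff I-1×I-2: qq
Q/II-4 aff I-1×I-2: qq
Q/III-1 ? II-2×II-1: QQ|Qq|qq
Q/III-2 ? II-2×II-1: QQ|Qq|qq
⇒ Q over [I-1,I-2,II-1,II-2,II-3,II-4,III-1,III-2]: 29 consistent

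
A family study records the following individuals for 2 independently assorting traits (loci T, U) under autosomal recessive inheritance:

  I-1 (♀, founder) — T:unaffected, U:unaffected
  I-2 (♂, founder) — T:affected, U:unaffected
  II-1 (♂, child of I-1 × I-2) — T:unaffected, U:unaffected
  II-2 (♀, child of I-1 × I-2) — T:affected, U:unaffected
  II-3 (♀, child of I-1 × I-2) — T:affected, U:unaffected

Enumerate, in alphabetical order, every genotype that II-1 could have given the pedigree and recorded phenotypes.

T/I-1 un ·: Tt
T/I-2 aff ·: tt
T/II-1 un I-1×I-2: Tt
T/II-2 aff I-1×I-2: tt
T/II-3 aff I-1×I-2: tt
⇒ T over [I-1,I-2,II-1,II-2,II-3]: 1 consistent
U/I-1 un ·: UU|Uu
U/I-2 un ·: UU|Uu
U/II-1 un I-1×I-2: UU|Uu
U/II-2 un I-1×I-2: UU|Uu
U/II-3 un I-1×I-2: UU|Uu
⇒ U over [I-1,I-2,II-1,II-2,II-3]: 25 consistent

II-1 ∈ {Tt UU, Tt Uu}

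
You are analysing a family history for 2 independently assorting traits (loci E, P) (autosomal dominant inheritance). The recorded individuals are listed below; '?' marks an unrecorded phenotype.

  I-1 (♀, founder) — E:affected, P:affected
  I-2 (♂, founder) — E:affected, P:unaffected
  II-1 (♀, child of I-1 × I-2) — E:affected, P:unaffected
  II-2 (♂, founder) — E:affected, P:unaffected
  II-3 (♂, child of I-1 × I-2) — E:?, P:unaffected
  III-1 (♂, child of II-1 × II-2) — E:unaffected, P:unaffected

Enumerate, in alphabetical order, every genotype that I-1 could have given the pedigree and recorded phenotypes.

E/I-1 aff ·: Ee|EE
E/I-2 aff ·: Ee|EE
E/II-1 aff I-1×I-2: Ee
E/II-2 aff ·: Ee
E/II-3 ? I-1×I-2: ee|Ee|EE
E/III-1 un II-1×II-2: ee
⇒ E over [I-1,I-2,II-1,II-2,II-3,III-1]: 7 consistent
P/I-1 aff ·: Pp
P/I-2 un ·: pp
P/II-1 un I-1×I-2: pp
P/II-2 un ·: pp
P/II-3 un I-1×I-2: pp
P/III-1 un II-1×II-2: pp
⇒ P over [I-1,I-2,II-1,II-2,II-3,III-1]: 1 consistent

I-1 ∈ {EE Pp, Ee Pp}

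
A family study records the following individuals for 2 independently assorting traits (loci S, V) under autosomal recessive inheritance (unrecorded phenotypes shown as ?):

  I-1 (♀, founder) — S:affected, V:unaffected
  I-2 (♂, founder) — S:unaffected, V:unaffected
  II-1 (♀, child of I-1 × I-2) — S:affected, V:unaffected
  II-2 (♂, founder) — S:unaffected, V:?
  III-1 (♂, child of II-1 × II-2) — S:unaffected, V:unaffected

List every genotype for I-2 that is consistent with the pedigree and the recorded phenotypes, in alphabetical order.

S/I-1 aff ·: ss
S/I-2 un ·: Ss
S/II-1 aff I-1×I-2: ss
S/II-2 un ·: SS|Ss
S/III-1 un II-1×II-2: Ss
⇒ S over [I-1,I-2,II-1,II-2,III-1]: 2 consistent
V/I-1 un ·: VV|Vv
V/I-2 un ·: VV|Vv
V/II-1 un I-1×I-2: VV|Vv
V/II-2 ? ·: VV|Vv|vv
V/III-1 un II-1×II-2: VV|Vv
⇒ V over [I-1,I-2,II-1,II-2,III-1]: 31 consistent

I-2 ∈ {Ss VV, Ss Vv}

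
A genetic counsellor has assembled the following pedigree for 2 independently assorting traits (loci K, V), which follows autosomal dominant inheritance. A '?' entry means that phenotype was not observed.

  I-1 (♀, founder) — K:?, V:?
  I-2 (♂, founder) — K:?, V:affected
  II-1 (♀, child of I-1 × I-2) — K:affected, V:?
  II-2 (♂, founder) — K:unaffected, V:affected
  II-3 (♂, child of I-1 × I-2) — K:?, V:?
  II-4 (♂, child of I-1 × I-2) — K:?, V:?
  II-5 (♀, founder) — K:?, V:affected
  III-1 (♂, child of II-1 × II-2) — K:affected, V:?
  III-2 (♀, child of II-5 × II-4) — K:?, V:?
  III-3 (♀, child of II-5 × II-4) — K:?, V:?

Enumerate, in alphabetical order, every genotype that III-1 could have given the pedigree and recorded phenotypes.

K/I-1 ? ·: kk|Kk|KK
K/I-2 ? ·: kk|Kk|KK
K/II-1 aff I-1×I-2: Kk|KK
K/II-2 un ·: kk
K/II-3 ? I-1×I-2: kk|Kk|KK
K/II-4 ? I-1×I-2: kk|Kk|KK
K/II-5 ? ·: kk|Kk|KK
K/III-1 aff II-1×II-2: Kk
K/III-2 ? II-5×II-4: kk|Kk|KK
K/III-3 ? II-5×II-4: kk|Kk|KK
⇒ K over [I-1,I-2,II-1,II-2,II-3,II-4,II-5,III-1,III-2,III-3]: 490 consistent
V/I-1 ? ·: vv|Vv|VV
V/I-2 aff ·: Vv|VV
V/II-1 ? I-1×I-2: vv|Vv|VV
V/II-2 aff ·: Vv|VV
V/II-3 ? I-1×I-2: vv|Vv|VV
V/II-4 ? I-1×I-2: vv|Vv|VV
V/II-5 aff ·: Vv|VV
V/III-1 ? II-1×II-2: vv|Vv|VV
V/III-2 ? II-5×II-4: vv|Vv|VV
V/III-3 ? II-5×II-4: vv|Vv|VV
⇒ V over [I-1,I-2,II-1,II-2,II-3,II-4,II-5,III-1,III-2,III-3]: 1703 consistent

III-1 ∈ {Kk VV, Kk Vv, Kk vv}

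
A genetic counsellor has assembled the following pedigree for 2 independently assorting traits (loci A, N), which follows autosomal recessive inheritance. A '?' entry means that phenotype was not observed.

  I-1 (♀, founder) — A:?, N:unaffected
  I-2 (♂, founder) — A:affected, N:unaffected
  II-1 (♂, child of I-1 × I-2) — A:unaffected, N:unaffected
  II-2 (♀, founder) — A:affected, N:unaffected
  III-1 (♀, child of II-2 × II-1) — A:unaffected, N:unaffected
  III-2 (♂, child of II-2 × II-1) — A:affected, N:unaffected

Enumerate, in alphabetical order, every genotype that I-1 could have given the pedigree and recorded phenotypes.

A/I-1 ? ·: AA|Aa
A/I-2 aff ·: aa
A/II-1 un I-1×I-2: Aa
A/II-2 aff ·: aa
A/III-1 un II-2×II-1: Aa
A/III-2 aff II-2×II-1: aa
⇒ A over [I-1,I-2,II-1,II-2,III-1,III-2]: 2 consistent
N/I-1 un ·: NN|Nn
N/I-2 un ·: NN|Nn
N/II-1 un I-1×I-2: NN|Nn
N/II-2 un ·: NN|Nn
N/III-1 un II-2×II-1: NN|Nn
N/III-2 un II-2×II-1: NN|Nn
⇒ N over [I-1,I-2,II-1,II-2,III-1,III-2]: 44 consistent

I-1 ∈ {AA NN, AA Nn, Aa NN, Aa Nn}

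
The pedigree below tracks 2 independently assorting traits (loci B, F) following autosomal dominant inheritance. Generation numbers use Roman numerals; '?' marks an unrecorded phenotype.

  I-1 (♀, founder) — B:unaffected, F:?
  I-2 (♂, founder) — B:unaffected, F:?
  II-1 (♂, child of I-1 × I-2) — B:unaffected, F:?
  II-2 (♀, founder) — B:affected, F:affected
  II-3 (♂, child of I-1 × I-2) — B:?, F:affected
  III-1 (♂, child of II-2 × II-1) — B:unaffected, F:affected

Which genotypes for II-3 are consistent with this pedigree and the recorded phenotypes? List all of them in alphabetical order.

B/I-1 un ·: bb
B/I-2 un ·: bb
B/II-1 un I-1×I-2: bb
B/II-2 aff ·: Bb
B/II-3 ? I-1×I-2: bb
B/III-1 un II-2×II-1: bb
⇒ B over [I-1,I-2,II-1,II-2,II-3,III-1]: 1 consistent
F/I-1 ? ·: ff|Ff|FF
F/I-2 ? ·: ff|Ff|FF
F/II-1 ? I-1×I-2: ff|Ff|FF
F/II-2 aff ·: Ff|FF
F/II-3 aff I-1×I-2: Ff|FF
F/III-1 aff II-2×II-1: Ff|FF
⇒ F over [I-1,I-2,II-1,II-2,II-3,III-1]: 69 consistent

II-3 ∈ {bb FF, bb Ff}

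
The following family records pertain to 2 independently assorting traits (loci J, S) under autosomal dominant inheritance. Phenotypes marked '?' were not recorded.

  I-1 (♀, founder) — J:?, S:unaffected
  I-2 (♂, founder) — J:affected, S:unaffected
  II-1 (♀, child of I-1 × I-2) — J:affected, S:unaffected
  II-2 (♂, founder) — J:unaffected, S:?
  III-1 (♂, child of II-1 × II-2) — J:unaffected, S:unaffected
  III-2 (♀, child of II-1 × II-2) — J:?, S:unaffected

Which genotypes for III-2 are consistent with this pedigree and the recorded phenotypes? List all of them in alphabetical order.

III-2 ∈ {Jj ss, jj ss}

J/I-1 ? ·: jj|Jj|JJ
J/I-2 aff ·: Jj|JJ
J/II-1 aff I-1×I-2: Jj
J/II-2 un ·: jj
J/III-1 un II-1×II-2: jj
J/III-2 ? II-1×II-2: jj|Jj
⇒ J over [I-1,I-2,II-1,II-2,III-1,III-2]: 10 consistent
S/I-1 un ·: ss
S/I-2 un ·: ss
S/II-1 un I-1×I-2: ss
S/II-2 ? ·: ss|Ss
S/III-1 un II-1×II-2: ss
S/III-2 un II-1×II-2: ss
⇒ S over [I-1,I-2,II-1,II-2,III-1,III-2]: 2 consistent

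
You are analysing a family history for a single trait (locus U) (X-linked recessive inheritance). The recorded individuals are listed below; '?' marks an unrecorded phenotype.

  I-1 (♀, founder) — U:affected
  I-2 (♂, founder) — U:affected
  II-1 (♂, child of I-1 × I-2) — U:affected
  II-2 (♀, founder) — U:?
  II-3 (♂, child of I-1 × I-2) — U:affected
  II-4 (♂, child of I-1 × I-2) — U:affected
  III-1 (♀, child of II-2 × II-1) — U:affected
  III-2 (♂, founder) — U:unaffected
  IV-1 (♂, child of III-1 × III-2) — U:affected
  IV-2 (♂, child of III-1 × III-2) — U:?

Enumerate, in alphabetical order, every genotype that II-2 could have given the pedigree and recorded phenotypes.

U/I-1 aff ·: X^uX^u
U/I-2 aff ·: X^uY
U/II-1 aff I-1×I-2: X^uY
U/II-2 ? ·: X^UX^u|X^uX^u
U/II-3 aff I-1×I-2: X^uY
U/II-4 aff I-1×I-2: X^uY
U/III-1 aff II-2×II-1: X^uX^u
U/III-2 un ·: X^UY
U/IV-1 aff III-1×III-2: X^uY
U/IV-2 ? III-1×III-2: X^uY
⇒ U over [I-1,I-2,II-1,II-2,II-3,II-4,III-1,III-2,IV-1,IV-2]: 2 consistent

II-2 ∈ {X^UX^u, X^uX^u}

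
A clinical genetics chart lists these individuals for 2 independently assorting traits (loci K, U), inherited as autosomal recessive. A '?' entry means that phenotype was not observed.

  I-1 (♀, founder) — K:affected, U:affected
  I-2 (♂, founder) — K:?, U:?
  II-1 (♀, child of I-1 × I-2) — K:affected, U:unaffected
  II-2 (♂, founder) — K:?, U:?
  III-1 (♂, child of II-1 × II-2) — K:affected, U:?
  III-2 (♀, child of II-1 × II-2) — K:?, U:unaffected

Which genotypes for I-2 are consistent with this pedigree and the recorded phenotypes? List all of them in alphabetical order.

I-2 ∈ {Kk UU, Kk Uu, kk UU, kk Uu}

K/I-1 aff ·: kk
K/I-2 ? ·: Kk|kk
K/II-1 aff I-1×I-2: kk
K/II-2 ? ·: Kk|kk
K/III-1 aff II-1×II-2: kk
K/III-2 ? II-1×II-2: Kk|kk
⇒ K over [I-1,I-2,II-1,II-2,III-1,III-2]: 6 consistent
U/I-1 aff ·: uu
U/I-2 ? ·: UU|Uu
U/II-1 un I-1×I-2: Uu
U/II-2 ? ·: UU|Uu|uu
U/III-1 ? II-1×II-2: UU|Uu|uu
U/III-2 un II-1×II-2: UU|Uu
⇒ U over [I-1,I-2,II-1,II-2,III-1,III-2]: 24 consistent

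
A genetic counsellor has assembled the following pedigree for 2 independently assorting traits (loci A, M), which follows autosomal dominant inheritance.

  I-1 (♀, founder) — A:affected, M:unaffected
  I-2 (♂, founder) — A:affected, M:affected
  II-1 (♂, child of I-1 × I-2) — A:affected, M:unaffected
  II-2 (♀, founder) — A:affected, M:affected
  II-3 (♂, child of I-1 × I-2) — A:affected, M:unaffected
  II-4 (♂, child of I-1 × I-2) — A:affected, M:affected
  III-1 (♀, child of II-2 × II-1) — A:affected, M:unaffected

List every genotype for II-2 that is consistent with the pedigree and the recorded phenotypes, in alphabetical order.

A/I-1 aff ·: Aa|AA
A/I-2 aff ·: Aa|AA
A/II-1 aff I-1×I-2: Aa|AA
A/II-2 aff ·: Aa|AA
A/II-3 aff I-1×I-2: Aa|AA
A/II-4 aff I-1×I-2: Aa|AA
A/III-1 aff II-2×II-1: Aa|AA
⇒ A over [I-1,I-2,II-1,II-2,II-3,II-4,III-1]: 87 consistent
M/I-1 un ·: mm
M/I-2 aff ·: Mm
M/II-1 un I-1×I-2: mm
M/II-2 aff ·: Mm
M/II-3 un I-1×I-2: mm
M/II-4 aff I-1×I-2: Mm
M/III-1 un II-2×II-1: mm
⇒ M over [I-1,I-2,II-1,II-2,II-3,II-4,III-1]: 1 consistent

II-2 ∈ {AA Mm, Aa Mm}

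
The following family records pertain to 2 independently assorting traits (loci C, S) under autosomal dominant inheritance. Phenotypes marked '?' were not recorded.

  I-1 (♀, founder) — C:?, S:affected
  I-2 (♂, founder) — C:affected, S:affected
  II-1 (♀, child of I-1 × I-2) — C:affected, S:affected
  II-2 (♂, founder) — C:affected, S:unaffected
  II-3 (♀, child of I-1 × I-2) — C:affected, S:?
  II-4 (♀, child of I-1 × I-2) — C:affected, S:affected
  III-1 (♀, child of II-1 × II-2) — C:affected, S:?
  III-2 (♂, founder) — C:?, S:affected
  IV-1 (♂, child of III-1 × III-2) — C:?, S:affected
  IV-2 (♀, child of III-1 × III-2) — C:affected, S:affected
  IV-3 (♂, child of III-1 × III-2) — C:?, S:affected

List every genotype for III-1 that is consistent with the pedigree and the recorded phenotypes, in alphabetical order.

III-1 ∈ {CC Ss, CC ss, Cc Ss, Cc ss}

C/I-1 ? ·: cc|Cc|CC
C/I-2 aff ·: Cc|CC
C/II-1 aff I-1×I-2: Cc|CC
C/II-2 aff ·: Cc|CC
C/II-3 aff I-1×I-2: Cc|CC
C/II-4 aff I-1×I-2: Cc|CC
C/III-1 aff II-1×II-2: Cc|CC
C/III-2 ? ·: cc|Cc|CC
C/IV-1 ? III-1×III-2: cc|Cc|CC
C/IV-2 aff III-1×III-2: Cc|CC
C/IV-3 ? III-1×III-2: cc|Cc|CC
⇒ C over [I-1,I-2,II-1,II-2,II-3,II-4,III-1,III-2,IV-1,IV-2,IV-3]: 1770 consistent
S/I-1 aff ·: Ss|SS
S/I-2 aff ·: Ss|SS
S/II-1 aff I-1×I-2: Ss|SS
S/II-2 un ·: ss
S/II-3 ? I-1×I-2: ss|Ss|SS
S/II-4 aff I-1×I-2: Ss|SS
S/III-1 ? II-1×II-2: ss|Ss
S/III-2 aff ·: Ss|SS
S/IV-1 aff III-1×III-2: Ss|SS
S/IV-2 aff III-1×III-2: Ss|SS
S/IV-3 aff III-1×III-2: Ss|SS
⇒ S over [I-1,I-2,II-1,II-2,II-3,II-4,III-1,III-2,IV-1,IV-2,IV-3]: 492 consistent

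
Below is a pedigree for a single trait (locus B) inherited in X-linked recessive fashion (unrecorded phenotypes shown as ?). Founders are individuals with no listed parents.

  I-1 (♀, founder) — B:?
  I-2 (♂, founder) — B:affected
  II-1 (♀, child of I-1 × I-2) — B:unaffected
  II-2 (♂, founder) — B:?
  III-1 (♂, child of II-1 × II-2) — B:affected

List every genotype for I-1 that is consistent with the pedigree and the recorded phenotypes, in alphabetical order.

I-1 ∈ {X^BX^B, X^BX^b}

B/I-1 ? ·: X^BX^B|X^BX^b
B/I-2 aff ·: X^bY
B/II-1 un I-1×I-2: X^BX^b
B/II-2 ? ·: X^BY|X^bY
B/III-1 aff II-1×II-2: X^bY
⇒ B over [I-1,I-2,II-1,II-2,III-1]: 4 consistent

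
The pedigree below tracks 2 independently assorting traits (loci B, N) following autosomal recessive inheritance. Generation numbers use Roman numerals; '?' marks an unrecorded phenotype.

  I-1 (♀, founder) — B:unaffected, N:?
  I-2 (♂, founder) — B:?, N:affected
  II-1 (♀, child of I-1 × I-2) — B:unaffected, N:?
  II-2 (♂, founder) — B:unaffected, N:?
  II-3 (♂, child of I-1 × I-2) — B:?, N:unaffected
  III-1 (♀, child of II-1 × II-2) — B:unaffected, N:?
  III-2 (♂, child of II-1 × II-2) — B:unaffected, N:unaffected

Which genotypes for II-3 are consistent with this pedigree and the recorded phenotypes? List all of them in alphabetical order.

II-3 ∈ {BB Nn, Bb Nn, bb Nn}

B/I-1 un ·: BB|Bb
B/I-2 ? ·: BB|Bb|bb
B/II-1 un I-1×I-2: BB|Bb
B/II-2 un ·: BB|Bb
B/II-3 ? I-1×I-2: BB|Bb|bb
B/III-1 un II-1×II-2: BB|Bb
B/III-2 un II-1×II-2: BB|Bb
⇒ B over [I-1,I-2,II-1,II-2,II-3,III-1,III-2]: 120 consistent
N/I-1 ? ·: NN|Nn
N/I-2 aff ·: nn
N/II-1 ? I-1×I-2: Nn|nn
N/II-2 ? ·: NN|Nn|nn
N/II-3 un I-1×I-2: Nn
N/III-1 ? II-1×II-2: NN|Nn|nn
N/III-2 un II-1×II-2: NN|Nn
⇒ N over [I-1,I-2,II-1,II-2,II-3,III-1,III-2]: 27 consistent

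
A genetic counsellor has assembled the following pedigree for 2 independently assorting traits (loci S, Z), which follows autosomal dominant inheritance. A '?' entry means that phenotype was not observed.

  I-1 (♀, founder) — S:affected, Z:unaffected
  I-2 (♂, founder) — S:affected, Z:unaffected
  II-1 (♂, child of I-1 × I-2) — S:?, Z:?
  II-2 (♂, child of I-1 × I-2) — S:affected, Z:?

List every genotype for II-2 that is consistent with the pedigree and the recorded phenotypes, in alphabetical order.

II-2 ∈ {SS zz, Ss zz}

S/I-1 aff ·: Ss|SS
S/I-2 aff ·: Ss|SS
S/II-1 ? I-1×I-2: ss|Ss|SS
S/II-2 aff I-1×I-2: Ss|SS
⇒ S over [I-1,I-2,II-1,II-2]: 15 consistent
Z/I-1 un ·: zz
Z/I-2 un ·: zz
Z/II-1 ? I-1×I-2: zz
Z/II-2 ? I-1×I-2: zz
⇒ Z over [I-1,I-2,II-1,II-2]: 1 consistent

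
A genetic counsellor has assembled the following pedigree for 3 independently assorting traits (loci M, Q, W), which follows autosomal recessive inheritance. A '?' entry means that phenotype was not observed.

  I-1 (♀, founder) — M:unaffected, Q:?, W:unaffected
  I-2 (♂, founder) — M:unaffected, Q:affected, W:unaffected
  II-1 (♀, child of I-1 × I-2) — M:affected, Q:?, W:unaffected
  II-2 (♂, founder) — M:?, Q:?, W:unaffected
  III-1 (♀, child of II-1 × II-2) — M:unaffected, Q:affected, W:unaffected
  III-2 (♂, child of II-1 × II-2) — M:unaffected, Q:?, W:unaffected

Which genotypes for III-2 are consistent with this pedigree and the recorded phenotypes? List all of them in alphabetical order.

III-2 ∈ {Mm QQ WW, Mm QQ Ww, Mm Qq WW, Mm Qq Ww, Mm qq WW, Mm qq Ww}

M/I-1 un ·: Mm
M/I-2 un ·: Mm
M/II-1 aff I-1×I-2: mm
M/II-2 ? ·: MM|Mm
M/III-1 un II-1×II-2: Mm
M/III-2 un II-1×II-2: Mm
⇒ M over [I-1,I-2,II-1,II-2,III-1,III-2]: 2 consistent
Q/I-1 ? ·: QQ|Qq|qq
Q/I-2 aff ·: qq
Q/II-1 ? I-1×I-2: Qq|qq
Q/II-2 ? ·: Qq|qq
Q/III-1 aff II-1×II-2: qq
Q/III-2 ? II-1×II-2: QQ|Qq|qq
⇒ Q over [I-1,I-2,II-1,II-2,III-1,III-2]: 16 consistent
W/I-1 un ·: WW|Ww
W/I-2 un ·: WW|Ww
W/II-1 un I-1×I-2: WW|Ww
W/II-2 un ·: WW|Ww
W/III-1 un II-1×II-2: WW|Ww
W/III-2 un II-1×II-2: WW|Ww
⇒ W over [I-1,I-2,II-1,II-2,III-1,III-2]: 44 consistent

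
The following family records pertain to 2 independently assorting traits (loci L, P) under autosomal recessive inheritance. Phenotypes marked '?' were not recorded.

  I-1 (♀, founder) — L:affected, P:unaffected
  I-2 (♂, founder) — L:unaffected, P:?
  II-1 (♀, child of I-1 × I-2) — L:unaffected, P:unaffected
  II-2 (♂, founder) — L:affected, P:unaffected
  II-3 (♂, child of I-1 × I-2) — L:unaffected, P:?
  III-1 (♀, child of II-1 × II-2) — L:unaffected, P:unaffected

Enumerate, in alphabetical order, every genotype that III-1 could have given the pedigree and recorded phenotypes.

III-1 ∈ {Ll PP, Ll Pp}

L/I-1 aff ·: ll
L/I-2 un ·: LL|Ll
L/II-1 un I-1×I-2: Ll
L/II-2 aff ·: ll
L/II-3 un I-1×I-2: Ll
L/III-1 un II-1×II-2: Ll
⇒ L over [I-1,I-2,II-1,II-2,II-3,III-1]: 2 consistent
P/I-1 un ·: PP|Pp
P/I-2 ? ·: PP|Pp|pp
P/II-1 un I-1×I-2: PP|Pp
P/II-2 un ·: PP|Pp
P/II-3 ? I-1×I-2: PP|Pp|pp
P/III-1 un II-1×II-2: PP|Pp
⇒ P over [I-1,I-2,II-1,II-2,II-3,III-1]: 64 consistent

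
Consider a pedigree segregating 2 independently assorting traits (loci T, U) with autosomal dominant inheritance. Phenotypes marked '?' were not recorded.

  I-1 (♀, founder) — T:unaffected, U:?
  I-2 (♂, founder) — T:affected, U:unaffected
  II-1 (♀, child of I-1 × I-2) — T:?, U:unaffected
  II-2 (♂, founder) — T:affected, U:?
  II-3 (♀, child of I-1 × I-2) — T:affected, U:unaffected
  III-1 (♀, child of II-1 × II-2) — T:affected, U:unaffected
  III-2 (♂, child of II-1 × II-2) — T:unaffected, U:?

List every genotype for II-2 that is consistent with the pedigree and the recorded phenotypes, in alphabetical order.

II-2 ∈ {Tt Uu, Tt uu}

T/I-1 un ·: tt
T/I-2 aff ·: Tt|TT
T/II-1 ? I-1×I-2: tt|Tt
T/II-2 aff ·: Tt
T/II-3 aff I-1×I-2: Tt
T/III-1 aff II-1×II-2: Tt|TT
T/III-2 un II-1×II-2: tt
⇒ T over [I-1,I-2,II-1,II-2,II-3,III-1,III-2]: 5 consistent
U/I-1 ? ·: uu|Uu
U/I-2 un ·: uu
U/II-1 un I-1×I-2: uu
U/II-2 ? ·: uu|Uu
U/II-3 un I-1×I-2: uu
U/III-1 un II-1×II-2: uu
U/III-2 ? II-1×II-2: uu|Uu
⇒ U over [I-1,I-2,II-1,II-2,II-3,III-1,III-2]: 6 consistent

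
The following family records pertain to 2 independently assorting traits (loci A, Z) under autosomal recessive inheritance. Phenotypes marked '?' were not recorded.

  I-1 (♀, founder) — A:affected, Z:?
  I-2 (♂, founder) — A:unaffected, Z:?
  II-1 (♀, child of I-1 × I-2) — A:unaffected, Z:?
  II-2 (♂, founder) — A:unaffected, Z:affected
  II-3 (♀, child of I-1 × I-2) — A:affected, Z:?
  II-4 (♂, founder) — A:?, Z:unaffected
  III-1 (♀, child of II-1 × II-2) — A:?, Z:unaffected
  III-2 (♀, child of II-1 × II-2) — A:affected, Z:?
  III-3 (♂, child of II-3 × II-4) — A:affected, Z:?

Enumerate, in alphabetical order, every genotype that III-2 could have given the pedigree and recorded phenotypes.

A/I-1 aff ·: aa
A/I-2 un ·: Aa
A/II-1 un I-1×I-2: Aa
A/II-2 un ·: Aa
A/II-3 aff I-1×I-2: aa
A/II-4 ? ·: Aa|aa
A/III-1 ? II-1×II-2: AA|Aa|aa
A/III-2 aff II-1×II-2: aa
A/III-3 aff II-3×II-4: aa
⇒ A over [I-1,I-2,II-1,II-2,II-3,II-4,III-1,III-2,III-3]: 6 consistent
Z/I-1 ? ·: ZZ|Zz|zz
Z/I-2 ? ·: ZZ|Zz|zz
Z/II-1 ? I-1×I-2: ZZ|Zz
Z/II-2 aff ·: zz
Z/II-3 ? I-1×I-2: ZZ|Zz|zz
Z/II-4 un ·: ZZ|Zz
Z/III-1 un II-1×II-2: Zz
Z/III-2 ? II-1×II-2: Zz|zz
Z/III-3 ? II-3×II-4: ZZ|Zz|zz
⇒ Z over [I-1,I-2,II-1,II-2,II-3,II-4,III-1,III-2,III-3]: 136 consistent

III-2 ∈ {aa Zz, aa zz}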